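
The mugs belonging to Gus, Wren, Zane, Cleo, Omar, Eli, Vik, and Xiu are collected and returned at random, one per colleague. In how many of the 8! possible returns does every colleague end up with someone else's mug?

Count assignments avoiding every fixed point. For any j of the 8 colleagues fixed to their own mug, the other 8−j can be arranged in (8−j)! ways.
By inclusion–exclusion this is Σ_{j=0}^{8} (−1)^j C(8,j)·(8−j)!.
Computing: 40320 − 40320 + 20160 − 6720 + 1680 − 336 + 56 − 8 + 1 = 14833.

14833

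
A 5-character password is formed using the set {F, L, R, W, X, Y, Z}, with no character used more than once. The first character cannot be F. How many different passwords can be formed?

2160

The first character has 7−1 = 6 choices (anything except F).
The remaining 4 characters are filled from the other 6 symbols without repetition: 6 × 5 × 4 × 3 = 360.
Total: 6 × 360 = 2160.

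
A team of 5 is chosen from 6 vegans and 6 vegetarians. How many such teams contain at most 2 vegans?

396

Split by how many vegans are chosen (0 through 2).
Sum: C(6,0)·C(6,5) + C(6,1)·C(6,4) + C(6,2)·C(6,3) = 6 + 90 + 300 = 396.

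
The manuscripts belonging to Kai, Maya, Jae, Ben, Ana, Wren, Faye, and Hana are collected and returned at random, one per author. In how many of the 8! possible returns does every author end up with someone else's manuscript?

Count assignments avoiding every fixed point. For any j of the 8 authors fixed to their own manuscript, the other 8−j can be arranged in (8−j)! ways.
By inclusion–exclusion this is Σ_{j=0}^{8} (−1)^j C(8,j)·(8−j)!.
Computing: 40320 − 40320 + 20160 − 6720 + 1680 − 336 + 56 − 8 + 1 = 14833.

14833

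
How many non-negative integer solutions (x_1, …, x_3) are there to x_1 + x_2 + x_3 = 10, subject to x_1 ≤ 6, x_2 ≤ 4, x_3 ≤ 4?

15

Without the upper bounds there are C(12,2) = 66 ways to split 10 among 3 variables.
Subtract solutions that violate a single cap (substitute x_i' = x_i − (cap_i+1)): x_1 ≥ 7 gives C(5,2) = 10; x_2 ≥ 5 gives C(7,2) = 21; x_3 ≥ 5 gives C(7,2) = 21. Together 52.
Add back pairs where two caps are both exceeded: 0 + 0 + 1 = 1.
By inclusion–exclusion the count is 66 − 52 + 1 = 15.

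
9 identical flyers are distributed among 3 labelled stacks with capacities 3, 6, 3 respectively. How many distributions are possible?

By stars and bars, unrestricted non-negative solutions to x_1+…+x_3 = 9 number C(9+2,2) = 55.
Subtract solutions that violate a single cap (substitute x_i' = x_i − (cap_i+1)): x_1 ≥ 4 gives C(7,2) = 21; x_2 ≥ 7 gives C(4,2) = 6; x_3 ≥ 4 gives C(7,2) = 21. Together 48.
Add back pairs where two caps are both exceeded: 0 + 3 + 0 = 3.
By inclusion–exclusion the count is 55 − 48 + 3 = 10.

10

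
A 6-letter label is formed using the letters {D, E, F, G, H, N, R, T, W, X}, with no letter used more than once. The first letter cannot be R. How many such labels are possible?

136080

The first letter has 10−1 = 9 choices (anything except R).
The remaining 5 letters are filled from the other 9 symbols without repetition: 9 × 8 × 7 × 6 × 5 = 15120.
Total: 9 × 15120 = 136080.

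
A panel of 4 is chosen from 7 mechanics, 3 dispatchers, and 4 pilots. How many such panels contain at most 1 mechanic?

Split by how many mechanics are chosen (0 through 1).
Sum: C(7,0)·C(7,4) + C(7,1)·C(7,3) = 35 + 245 = 280.

280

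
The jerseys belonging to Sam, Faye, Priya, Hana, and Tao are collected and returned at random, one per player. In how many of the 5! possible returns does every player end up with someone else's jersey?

Let Aᵢ be the assignments in which player i gets their old jersey. We want the size of the complement of A₁∪…∪A_5.
By inclusion–exclusion this is Σ_{j=0}^{5} (−1)^j C(5,j)·(5−j)!.
Computing: 120 − 120 + 60 − 20 + 5 − 1 = 44.

44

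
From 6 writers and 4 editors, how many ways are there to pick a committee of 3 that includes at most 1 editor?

80

Split by how many editors are chosen (0 through 1).
Sum: C(4,0)·C(6,3) + C(4,1)·C(6,2) = 20 + 60 = 80.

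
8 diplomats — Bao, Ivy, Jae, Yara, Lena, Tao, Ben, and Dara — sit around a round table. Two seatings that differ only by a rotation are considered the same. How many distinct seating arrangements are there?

5040

Around a circle, 8 distinct people have 8!/8 = (7)! = 5040 rotationally distinct seatings.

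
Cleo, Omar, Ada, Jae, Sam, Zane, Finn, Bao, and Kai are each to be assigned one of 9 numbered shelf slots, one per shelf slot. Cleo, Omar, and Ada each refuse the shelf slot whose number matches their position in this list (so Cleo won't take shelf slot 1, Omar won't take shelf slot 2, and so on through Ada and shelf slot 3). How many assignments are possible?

Let Aᵢ (for i ∈ {1, 2, 3}) be the placements that put person i in their forbidden shelf slot. Any j of these fix j positions, leaving (9−j)! ways to fill the rest, and there are C(3,j) ways to pick which j.
By inclusion–exclusion, the number of valid placements is Σ_{j=0}^{3} (−1)^j C(3,j)·(9−j)!.
Computing: 362880 − 120960 + 15120 − 720 = 256320.

256320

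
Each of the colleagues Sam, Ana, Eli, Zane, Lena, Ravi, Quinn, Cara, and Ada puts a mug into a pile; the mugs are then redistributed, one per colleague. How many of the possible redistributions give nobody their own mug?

133496

This is the derangement count D_9: permutations of 9 items with no fixed point.
By inclusion–exclusion this is Σ_{j=0}^{9} (−1)^j C(9,j)·(9−j)!.
Computing: 362880 − 362880 + 181440 − 60480 + 15120 − 3024 + 504 − 72 + 9 − 1 = 133496.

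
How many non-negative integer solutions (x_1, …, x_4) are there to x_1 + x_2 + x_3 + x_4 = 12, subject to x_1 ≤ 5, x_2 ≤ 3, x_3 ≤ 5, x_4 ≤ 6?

Without the upper bounds there are C(15,3) = 455 ways to split 12 among 4 variables.
Subtract solutions that violate a single cap (substitute x_i' = x_i − (cap_i+1)): x_1 ≥ 6 gives C(9,3) = 84; x_2 ≥ 4 gives C(11,3) = 165; x_3 ≥ 6 gives C(9,3) = 84; x_4 ≥ 7 gives C(8,3) = 56. Together 389.
Add back pairs where two caps are both exceeded: 10 + 1 + 0 + 10 + 4 + 0 = 25.
By inclusion–exclusion the count is 455 − 389 + 25 = 91.

91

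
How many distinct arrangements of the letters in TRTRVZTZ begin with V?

Fix V in the first position and arrange the remaining 7 letters.
Those 7 letters have R appearing twice, T appearing 3 times, and Z appearing twice, giving (7)!/(3!·2!·2!) = 210.

210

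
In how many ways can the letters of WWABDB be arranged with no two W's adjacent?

There are 6!/(2!·2!) = 180 arrangements of WWABDB in total.
If the two W's are adjacent, glue them into one block, leaving 5 items to arrange: (5)!/(2!) = 60 ways.
Subtracting, 180 − 60 = 120 arrangements keep the W's apart.

120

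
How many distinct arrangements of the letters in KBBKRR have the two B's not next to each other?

There are 6!/(2!·2!·2!) = 90 arrangements of KBBKRR in total.
Arrangements with the B's together: treat BB as one letter, giving (5)!/(2!·2!) = 30.
Hence 90 − 30 = 60.

60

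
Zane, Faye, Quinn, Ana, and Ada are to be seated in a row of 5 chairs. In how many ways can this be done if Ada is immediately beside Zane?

Place the 3 others and the Ada-Zane pair as 4 objects in a line; the pair has 2 internal arrangements.
So the count is 2·(4)! = 48.

48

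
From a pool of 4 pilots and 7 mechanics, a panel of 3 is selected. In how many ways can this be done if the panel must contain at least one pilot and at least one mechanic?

126

Total 3-person selections from all 11: C(11,3) = 165.
Subtract selections that omit an entire group: no pilots → C(7,3) = 35; no mechanics → C(4,3) = 4.
Both groups omitted at once is impossible, so 165 − 39 = 126.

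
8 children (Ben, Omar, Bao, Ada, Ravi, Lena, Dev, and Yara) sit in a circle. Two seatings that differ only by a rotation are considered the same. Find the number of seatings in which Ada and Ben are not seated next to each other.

Without the restriction there are (7)! = 5040 seatings.
Seatings with Ada beside Ben: treat them as a block with 2 internal orders, giving 2 × (6)! = 1440.
Subtracting, 5040 − 1440 = 3600.

3600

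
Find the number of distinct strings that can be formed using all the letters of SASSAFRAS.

2520

Letter multiplicities in SASSAFRAS: A×3, F×1, R×1, S×4.
Dividing 9! = 362880 by 4!·3! = 144 for the repeated letters gives 2520.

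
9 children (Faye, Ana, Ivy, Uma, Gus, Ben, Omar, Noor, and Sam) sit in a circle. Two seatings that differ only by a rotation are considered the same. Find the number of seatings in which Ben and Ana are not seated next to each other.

30240

All circular seatings of 9 people number (8)! = 40320.
Seatings with Ben beside Ana: treat them as a block with 2 internal orders, giving 2 × (7)! = 10080.
Subtracting, 40320 − 10080 = 30240.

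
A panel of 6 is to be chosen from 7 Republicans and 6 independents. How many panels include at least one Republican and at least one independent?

1708

Total 6-person selections from all 13: C(13,6) = 1716.
Subtract selections that omit an entire group: no Republicans → C(6,6) = 1; no independents → C(7,6) = 7.
Both groups omitted at once is impossible, so 1716 − 8 = 1708.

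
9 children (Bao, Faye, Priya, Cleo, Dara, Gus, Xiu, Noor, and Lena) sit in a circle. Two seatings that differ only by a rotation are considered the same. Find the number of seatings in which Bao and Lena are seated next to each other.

Treat {Bao, Lena} as one unit (2 internal orders) and seat the resulting 8 units around the table: (7)! circular arrangements.
So 2 × (7)! = 2 × 5040 = 10080.

10080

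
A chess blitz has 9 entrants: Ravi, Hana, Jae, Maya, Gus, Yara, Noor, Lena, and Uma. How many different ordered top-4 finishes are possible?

This is an ordered selection of 4 from 9: P(9,4).
That gives 9 × 8 × 7 × 6 = 3024.

3024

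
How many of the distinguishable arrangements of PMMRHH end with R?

With the last slot taken by R, it remains to arrange the other 5 letters (PMMHH).
Those 5 letters have H appearing twice and M appearing twice, giving (5)!/(2!·2!) = 30.

30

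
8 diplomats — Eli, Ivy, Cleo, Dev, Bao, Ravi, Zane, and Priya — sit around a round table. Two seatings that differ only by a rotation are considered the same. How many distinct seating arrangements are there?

Around a circle, 8 distinct people have 8!/8 = (7)! = 5040 rotationally distinct seatings.

5040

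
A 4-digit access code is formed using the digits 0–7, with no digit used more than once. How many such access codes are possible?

1680

This is a permutation of 4 out of 8: P(8,4) = 8!/4!.
That product is 8 × 7 × 6 × 5 = 1680.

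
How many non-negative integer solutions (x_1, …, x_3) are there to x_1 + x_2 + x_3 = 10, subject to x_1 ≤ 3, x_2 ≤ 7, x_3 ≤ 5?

Ignoring the caps, the number of non-negative solutions to x_1+…+x_3 = 10 is C(12,2) = 66.
Subtract solutions that violate a single cap (substitute x_i' = x_i − (cap_i+1)): x_1 ≥ 4 gives C(8,2) = 28; x_2 ≥ 8 gives C(4,2) = 6; x_3 ≥ 6 gives C(6,2) = 15. Together 49.
Add back pairs where two caps are both exceeded: 0 + 1 + 0 = 1.
By inclusion–exclusion the count is 66 − 49 + 1 = 18.

18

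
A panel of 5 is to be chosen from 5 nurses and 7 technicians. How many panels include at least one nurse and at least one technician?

Total 5-person selections from all 12: C(12,5) = 792.
Subtract selections that omit an entire group: no nurses → C(7,5) = 21; no technicians → C(5,5) = 1.
Both groups omitted at once is impossible, so 792 − 22 = 770.

770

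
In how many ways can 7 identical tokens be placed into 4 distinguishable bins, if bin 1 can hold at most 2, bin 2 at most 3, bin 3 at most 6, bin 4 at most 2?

35

Ignoring the caps, the number of non-negative solutions to x_1+…+x_4 = 7 is C(10,3) = 120.
Subtract solutions that violate a single cap (substitute x_i' = x_i − (cap_i+1)): x_1 ≥ 3 gives C(7,3) = 35; x_2 ≥ 4 gives C(6,3) = 20; x_3 ≥ 7 gives C(3,3) = 1; x_4 ≥ 3 gives C(7,3) = 35. Together 91.
Add back pairs where two caps are both exceeded: 1 + 0 + 4 + 0 + 1 + 0 = 6.
By inclusion–exclusion the count is 120 − 91 + 6 = 35.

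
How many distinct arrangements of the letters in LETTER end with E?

60

Fix E in the last position and arrange the remaining 5 letters.
Those 5 letters have T appearing twice, giving (5)!/(2!) = 60.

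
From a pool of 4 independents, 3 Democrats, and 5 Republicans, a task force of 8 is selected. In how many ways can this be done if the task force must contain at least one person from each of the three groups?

485

With no constraint there are C(12,8) = 495 possible selections.
Subtract selections that omit an entire group: no independents → C(8,8) = 1; no Democrats → C(9,8) = 9; no Republicans → C(7,8) = 0.
Add back selections omitting two groups (i.e. drawn from a single group): C(4,8) + C(3,8) + C(5,8) = 0.
By inclusion–exclusion: 495 − 10 + 0 = 485.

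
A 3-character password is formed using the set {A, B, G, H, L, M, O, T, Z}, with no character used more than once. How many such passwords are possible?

504

With no repetition, fill the 3 characters in order: 9 choices, then 8, down to 7.
9 × 8 × 7 = 504.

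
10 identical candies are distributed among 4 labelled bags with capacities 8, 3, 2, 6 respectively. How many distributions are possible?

79

Without the upper bounds there are C(13,3) = 286 ways to split 10 among 4 bags.
Subtract solutions that violate a single cap (substitute x_i' = x_i − (cap_i+1)): x_1 ≥ 9 gives C(4,3) = 4; x_2 ≥ 4 gives C(9,3) = 84; x_3 ≥ 3 gives C(10,3) = 120; x_4 ≥ 7 gives C(6,3) = 20. Together 228.
Add back pairs where two caps are both exceeded: 0 + 0 + 0 + 20 + 0 + 1 = 21.
By inclusion–exclusion the count is 286 − 228 + 21 = 79.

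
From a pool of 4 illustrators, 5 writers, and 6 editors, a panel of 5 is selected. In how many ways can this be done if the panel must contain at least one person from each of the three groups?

2170

With no constraint there are C(15,5) = 3003 possible selections.
Subtract selections that omit an entire group: no illustrators → C(11,5) = 462; no writers → C(10,5) = 252; no editors → C(9,5) = 126.
Add back selections omitting two groups (i.e. drawn from a single group): C(4,5) + C(5,5) + C(6,5) = 7.
By inclusion–exclusion: 3003 − 840 + 7 = 2170.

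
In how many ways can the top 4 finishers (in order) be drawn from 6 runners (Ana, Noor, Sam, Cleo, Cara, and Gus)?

360

There are 6 choices for 1st place, 5 for 2nd, and so on down to 3 for position 4.
That gives 6 × 5 × 4 × 3 = 360.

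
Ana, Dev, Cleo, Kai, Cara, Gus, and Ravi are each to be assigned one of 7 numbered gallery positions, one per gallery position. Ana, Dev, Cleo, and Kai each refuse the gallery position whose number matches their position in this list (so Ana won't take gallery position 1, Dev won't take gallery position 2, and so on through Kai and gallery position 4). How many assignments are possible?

2790

Let Aᵢ (for 1 ≤ i ≤ 4) be the placements that put person i in their forbidden gallery position. Any j of these fix j positions, leaving (7−j)! ways to fill the rest, and there are C(4,j) ways to pick which j.
By inclusion–exclusion, the number of valid placements is Σ_{j=0}^{4} (−1)^j C(4,j)·(7−j)!.
Computing: 5040 − 2880 + 720 − 96 + 6 = 2790.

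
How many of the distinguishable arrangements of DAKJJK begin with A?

Fix A in the first position and arrange the remaining 5 letters.
Those 5 letters have J appearing twice and K appearing twice, giving (5)!/(2!·2!) = 30.

30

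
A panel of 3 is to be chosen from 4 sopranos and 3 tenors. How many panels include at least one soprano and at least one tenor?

30

With no constraint there are C(7,3) = 35 possible selections.
Selections missing a whole group: no sopranos → C(3,3) = 1; no tenors → C(4,3) = 4.
Both groups omitted at once is impossible, so 35 − 5 = 30.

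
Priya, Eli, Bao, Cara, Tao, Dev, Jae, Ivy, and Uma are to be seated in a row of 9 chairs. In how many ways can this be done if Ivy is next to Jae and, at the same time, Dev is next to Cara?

20160

Treat {Ivy,Jae} as one block (2 orders) and {Dev,Cara} as another (2 orders).
That leaves 7 units to arrange: 2 × 2 × 7! = 4 × 5040 = 20160.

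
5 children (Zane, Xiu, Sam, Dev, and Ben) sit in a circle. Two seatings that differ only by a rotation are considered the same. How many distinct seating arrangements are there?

Seat Zane anywhere (absorbing the rotational symmetry), then permute the other 4: (4)! = 24.

24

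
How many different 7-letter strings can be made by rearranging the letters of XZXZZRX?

140

The 7 letters of XZXZZRX have repeats: X appearing 3 times and Z appearing 3 times.
The number of distinct arrangements is 7!/(3!·3!) = 5040/36 = 140.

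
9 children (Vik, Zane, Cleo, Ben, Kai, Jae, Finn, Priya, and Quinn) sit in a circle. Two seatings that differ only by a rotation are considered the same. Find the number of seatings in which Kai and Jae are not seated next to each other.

30240

All circular seatings of 9 people number (8)! = 40320.
Seatings with Kai beside Jae: treat them as a block with 2 internal orders, giving 2 × (7)! = 10080.
Subtracting, 40320 − 10080 = 30240.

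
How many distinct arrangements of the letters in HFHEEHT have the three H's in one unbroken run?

60

Treat the 3 copies of H as a single block. The multiset to arrange is then {HHH, E, E, F, T}, 5 items in all.
That gives (5)!/(2!) = 60 arrangements.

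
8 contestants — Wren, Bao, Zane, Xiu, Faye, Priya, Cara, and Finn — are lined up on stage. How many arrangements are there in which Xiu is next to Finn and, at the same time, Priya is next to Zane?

Treat {Xiu,Finn} as one block (2 orders) and {Priya,Zane} as another (2 orders).
That leaves 6 units to arrange: 2 × 2 × 6! = 4 × 720 = 2880.

2880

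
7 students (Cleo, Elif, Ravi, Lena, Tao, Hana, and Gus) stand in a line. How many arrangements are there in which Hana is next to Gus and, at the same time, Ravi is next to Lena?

480

Treat {Hana,Gus} as one block (2 orders) and {Ravi,Lena} as another (2 orders).
That leaves 5 units to arrange: 2 × 2 × 5! = 4 × 120 = 480.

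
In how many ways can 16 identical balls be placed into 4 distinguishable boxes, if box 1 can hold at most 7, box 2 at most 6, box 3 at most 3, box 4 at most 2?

Ignoring the caps, the number of non-negative solutions to x_1+…+x_4 = 16 is C(19,3) = 969.
Subtract solutions that violate a single cap (substitute x_i' = x_i − (cap_i+1)): x_1 ≥ 8 gives C(11,3) = 165; x_2 ≥ 7 gives C(12,3) = 220; x_3 ≥ 4 gives C(15,3) = 455; x_4 ≥ 3 gives C(16,3) = 560. Together 1400.
Add back pairs where two caps are both exceeded: 4 + 35 + 56 + 56 + 84 + 220 = 455.
Subtract triples: 0 + 0 + 4 + 10 = 14.
By inclusion–exclusion the count is 969 − 1400 + 455 − 14 = 10.

10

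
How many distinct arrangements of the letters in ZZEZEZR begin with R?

15

Fix R in the first position and arrange the remaining 6 letters.
Those 6 letters have E appearing twice and Z appearing 4 times, giving (6)!/(4!·2!) = 15.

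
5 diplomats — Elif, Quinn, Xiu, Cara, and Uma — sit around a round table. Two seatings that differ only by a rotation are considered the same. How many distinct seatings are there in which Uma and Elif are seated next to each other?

12

Treat {Uma, Elif} as one unit (2 internal orders) and seat the resulting 4 units around the table: (3)! circular arrangements.
So 2 × (3)! = 2 × 6 = 12.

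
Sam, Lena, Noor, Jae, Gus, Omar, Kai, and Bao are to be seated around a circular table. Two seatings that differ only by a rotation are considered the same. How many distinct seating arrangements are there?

Fix one person's seat to break rotational symmetry; the remaining 7 people can be arranged in (7)! = 5040 ways.

5040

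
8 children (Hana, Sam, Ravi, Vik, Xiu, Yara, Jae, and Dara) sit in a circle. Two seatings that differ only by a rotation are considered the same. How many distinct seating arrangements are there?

Fix one person's seat to break rotational symmetry; the remaining 7 people can be arranged in (7)! = 5040 ways.

5040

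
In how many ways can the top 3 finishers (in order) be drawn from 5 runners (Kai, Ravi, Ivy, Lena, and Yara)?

60

There are 5 choices for 1st place, 4 for 2nd, and 3 for 3rd.
That gives 5 × 4 × 3 = 60.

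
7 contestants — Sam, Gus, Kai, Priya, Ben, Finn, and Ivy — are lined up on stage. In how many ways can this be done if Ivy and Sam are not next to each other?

Of the 7! = 5040 arrangements, those with Ivy and Sam adjacent number 2 × 6! = 1440 (treat the pair as a block with 2 internal orders).
Complementary counting: 5040 − 1440 = 3600.

3600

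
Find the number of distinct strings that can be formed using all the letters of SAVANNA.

Letter multiplicities in SAVANNA: A×3, N×2, S×1, V×1.
The number of distinct arrangements is 7!/(3!·2!) = 5040/12 = 420.

420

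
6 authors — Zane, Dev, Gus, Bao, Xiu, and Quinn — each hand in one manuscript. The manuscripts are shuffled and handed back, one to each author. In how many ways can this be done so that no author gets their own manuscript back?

This is the derangement count D_6: permutations of 6 items with no fixed point.
By inclusion–exclusion this is Σ_{j=0}^{6} (−1)^j C(6,j)·(6−j)!.
Computing: 720 − 720 + 360 − 120 + 30 − 6 + 1 = 265.

265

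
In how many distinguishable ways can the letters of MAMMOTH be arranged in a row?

840

The 7 letters of MAMMOTH have repeats: M appearing 3 times.
So there are 7! / (3!) = 840 distinguishable arrangements.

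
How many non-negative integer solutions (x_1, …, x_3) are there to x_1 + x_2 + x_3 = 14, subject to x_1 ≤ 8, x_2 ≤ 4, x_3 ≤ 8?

25

Ignoring the caps, the number of non-negative solutions to x_1+…+x_3 = 14 is C(16,2) = 120.
Subtract solutions that violate a single cap (substitute x_i' = x_i − (cap_i+1)): x_1 ≥ 9 gives C(7,2) = 21; x_2 ≥ 5 gives C(11,2) = 55; x_3 ≥ 9 gives C(7,2) = 21. Together 97.
Add back pairs where two caps are both exceeded: 1 + 0 + 1 = 2.
By inclusion–exclusion the count is 120 − 97 + 2 = 25.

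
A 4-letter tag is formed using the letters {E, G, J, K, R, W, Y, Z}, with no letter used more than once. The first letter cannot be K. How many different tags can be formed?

The first letter has 8−1 = 7 choices (anything except K).
The remaining 3 letters are filled from the other 7 symbols without repetition: 7 × 6 × 5 = 210.
Total: 7 × 210 = 1470.

1470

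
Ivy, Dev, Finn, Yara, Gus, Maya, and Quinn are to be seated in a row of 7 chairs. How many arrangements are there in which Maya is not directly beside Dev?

Of the 7! = 5040 arrangements, those with Maya and Dev adjacent number 2 × 6! = 1440 (treat the pair as a block with 2 internal orders).
So 5040 − 1440 = 3600 arrangements keep them apart.

3600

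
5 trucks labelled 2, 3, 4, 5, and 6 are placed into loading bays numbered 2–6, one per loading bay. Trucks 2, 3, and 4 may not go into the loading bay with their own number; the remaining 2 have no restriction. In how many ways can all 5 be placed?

Let Aᵢ (for i ∈ {2, 3, 4}) be the placements that put truck i in its forbidden loading bay. Any j of these fix j positions, leaving (5−j)! ways to fill the rest, and there are C(3,j) ways to pick which j.
By inclusion–exclusion, the number of valid placements is Σ_{j=0}^{3} (−1)^j C(3,j)·(5−j)!.
Computing: 120 − 72 + 18 − 2 = 64.

64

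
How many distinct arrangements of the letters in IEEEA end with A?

4

With the last slot taken by A, it remains to arrange the other 4 letters (IEEE).
Those 4 letters have E appearing 3 times, giving (4)!/(3!) = 4.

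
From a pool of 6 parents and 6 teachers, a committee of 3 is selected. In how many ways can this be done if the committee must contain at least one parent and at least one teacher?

180

With no constraint there are C(12,3) = 220 possible selections.
Subtract selections that omit an entire group: no parents → C(6,3) = 20; no teachers → C(6,3) = 20.
Both groups omitted at once is impossible, so 220 − 40 = 180.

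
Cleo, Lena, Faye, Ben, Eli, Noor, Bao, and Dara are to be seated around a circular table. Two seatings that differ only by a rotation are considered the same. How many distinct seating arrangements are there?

Fix one person's seat to break rotational symmetry; the remaining 7 people can be arranged in (7)! = 5040 ways.

5040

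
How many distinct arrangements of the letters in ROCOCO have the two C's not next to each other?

40

Total arrangements of ROCOCO: 6!/(3!·2!) = 60.
Arrangements with the C's together: treat CC as one letter, giving (5)!/(3!) = 20.
Hence 60 − 20 = 40.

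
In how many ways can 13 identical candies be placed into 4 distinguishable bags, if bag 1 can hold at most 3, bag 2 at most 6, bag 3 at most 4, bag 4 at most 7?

89

Without the upper bounds there are C(16,3) = 560 ways to split 13 among 4 bags.
Subtract solutions that violate a single cap (substitute x_i' = x_i − (cap_i+1)): x_1 ≥ 4 gives C(12,3) = 220; x_2 ≥ 7 gives C(9,3) = 84; x_3 ≥ 5 gives C(11,3) = 165; x_4 ≥ 8 gives C(8,3) = 56. Together 525.
Add back pairs where two caps are both exceeded: 10 + 35 + 4 + 4 + 0 + 1 = 54.
By inclusion–exclusion the count is 560 − 525 + 54 = 89.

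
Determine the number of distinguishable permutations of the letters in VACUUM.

The 6 letters of VACUUM have repeats: U appearing twice.
The number of distinct arrangements is 6!/(2!) = 720/2 = 360.

360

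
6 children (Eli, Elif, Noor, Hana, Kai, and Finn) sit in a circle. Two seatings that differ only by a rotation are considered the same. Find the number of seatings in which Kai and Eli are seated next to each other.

Glue Kai and Eli into a block (2 internal orders). Seating 5 units around a circle gives (4)! arrangements.
So 2 × (4)! = 2 × 24 = 48.

48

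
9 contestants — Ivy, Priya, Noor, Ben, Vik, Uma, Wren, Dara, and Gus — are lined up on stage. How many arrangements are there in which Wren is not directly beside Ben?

There are 9! = 362880 arrangements in all. If Wren and Ben are adjacent, merging them into one block gives 2·(8)! = 80640 arrangements.
So 362880 − 80640 = 282240 arrangements keep them apart.

282240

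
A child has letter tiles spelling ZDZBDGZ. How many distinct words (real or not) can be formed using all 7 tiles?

The 7 letters of ZDZBDGZ have repeats: D appearing twice and Z appearing 3 times.
Dividing 7! = 5040 by 3!·2! = 12 for the repeated letters gives 420.

420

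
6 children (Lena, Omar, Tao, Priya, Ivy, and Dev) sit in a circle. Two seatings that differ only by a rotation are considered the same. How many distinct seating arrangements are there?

120

Around a circle, 6 distinct people have 6!/6 = (5)! = 120 rotationally distinct seatings.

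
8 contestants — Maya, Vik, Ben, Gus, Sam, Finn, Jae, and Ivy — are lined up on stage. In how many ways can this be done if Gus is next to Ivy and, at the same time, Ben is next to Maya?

2880

Treat {Gus,Ivy} as one block (2 orders) and {Ben,Maya} as another (2 orders).
That leaves 6 units to arrange: 2 × 2 × 6! = 4 × 720 = 2880.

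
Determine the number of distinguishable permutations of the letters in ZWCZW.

Letter multiplicities in ZWCZW: C×1, W×2, Z×2.
The number of distinct arrangements is 5!/(2!·2!) = 120/4 = 30.

30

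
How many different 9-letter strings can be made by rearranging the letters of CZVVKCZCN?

Letter multiplicities in CZVVKCZCN: C×3, K×1, N×1, V×2, Z×2.
The number of distinct arrangements is 9!/(3!·2!·2!) = 362880/24 = 15120.

15120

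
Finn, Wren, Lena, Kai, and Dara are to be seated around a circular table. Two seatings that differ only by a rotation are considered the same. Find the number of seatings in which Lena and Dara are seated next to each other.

12

Glue Lena and Dara into a block (2 internal orders). Seating 4 units around a circle gives (3)! arrangements.
So 2 × (3)! = 2 × 6 = 12.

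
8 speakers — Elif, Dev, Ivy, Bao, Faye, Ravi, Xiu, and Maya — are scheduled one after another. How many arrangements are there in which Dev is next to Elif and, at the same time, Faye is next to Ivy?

2880

Treat {Dev,Elif} as one block (2 orders) and {Faye,Ivy} as another (2 orders).
That leaves 6 units to arrange: 2 × 2 × 6! = 4 × 720 = 2880.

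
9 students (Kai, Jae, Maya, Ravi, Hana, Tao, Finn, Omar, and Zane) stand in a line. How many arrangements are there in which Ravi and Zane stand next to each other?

80640

Treat {Ravi, Zane} as a single unit. There are 8 units to order, and the pair itself can be ordered 2 ways.
That gives 2 × 8! = 2 × 40320 = 80640.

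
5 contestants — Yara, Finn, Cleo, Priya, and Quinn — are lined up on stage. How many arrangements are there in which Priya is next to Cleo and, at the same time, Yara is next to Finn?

Treat {Priya,Cleo} as one block (2 orders) and {Yara,Finn} as another (2 orders).
That leaves 3 units to arrange: 2 × 2 × 3! = 4 × 6 = 24.

24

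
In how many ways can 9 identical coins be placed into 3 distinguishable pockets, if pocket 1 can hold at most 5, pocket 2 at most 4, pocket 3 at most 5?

20

Without the upper bounds there are C(11,2) = 55 ways to split 9 among 3 pockets.
Subtract solutions that violate a single cap (substitute x_i' = x_i − (cap_i+1)): x_1 ≥ 6 gives C(5,2) = 10; x_2 ≥ 5 gives C(6,2) = 15; x_3 ≥ 6 gives C(5,2) = 10. Together 35.
No two caps can be exceeded simultaneously, so the pair terms are all 0.
By inclusion–exclusion the count is 55 − 35 + 0 = 20.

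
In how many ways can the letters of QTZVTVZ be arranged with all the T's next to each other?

180

Treat the 2 copies of T as a single block. The multiset to arrange is then {TT, Q, V, V, Z, Z}, 6 items in all.
That gives (6)!/(2!·2!) = 180 arrangements.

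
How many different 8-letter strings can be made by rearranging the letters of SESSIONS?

1680

The 8 letters of SESSIONS have repeats: S appearing 4 times.
Dividing 8! = 40320 by 4! = 24 for the repeated letters gives 1680.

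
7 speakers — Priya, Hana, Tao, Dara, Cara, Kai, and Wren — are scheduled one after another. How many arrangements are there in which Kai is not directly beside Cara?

3600

Of the 7! = 5040 arrangements, those with Kai and Cara adjacent number 2 × 6! = 1440 (treat the pair as a block with 2 internal orders).
Complementary counting: 5040 − 1440 = 3600.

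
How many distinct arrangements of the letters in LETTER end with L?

30

Fix L in the last position and arrange the remaining 5 letters.
Those 5 letters have E appearing twice and T appearing twice, giving (5)!/(2!·2!) = 30.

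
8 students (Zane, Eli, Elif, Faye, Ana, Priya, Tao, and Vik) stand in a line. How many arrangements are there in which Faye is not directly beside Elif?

There are 8! = 40320 arrangements in all. If Faye and Elif are adjacent, merging them into one block gives 2·(7)! = 10080 arrangements.
Complementary counting: 40320 − 10080 = 30240.

30240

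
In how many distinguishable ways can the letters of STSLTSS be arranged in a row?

Letter multiplicities in STSLTSS: L×1, S×4, T×2.
Dividing 7! = 5040 by 4!·2! = 48 for the repeated letters gives 105.

105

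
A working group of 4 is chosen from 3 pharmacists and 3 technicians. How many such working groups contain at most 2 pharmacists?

Split by how many pharmacists are chosen (0 through 2).
Sum: C(3,0)·C(3,4) + C(3,1)·C(3,3) + C(3,2)·C(3,2) = 0 + 3 + 9 = 12.

12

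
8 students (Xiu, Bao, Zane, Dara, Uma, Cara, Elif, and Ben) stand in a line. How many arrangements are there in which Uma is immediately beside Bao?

10080

Treat {Uma, Bao} as a single unit. There are 7 units to order, and the pair itself can be ordered 2 ways.
That gives 2 × 7! = 2 × 5040 = 10080.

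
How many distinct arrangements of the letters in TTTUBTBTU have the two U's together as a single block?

168

Treat the 2 copies of U as a single block. The multiset to arrange is then {UU, B, B, T, T, T, T, T}, 8 items in all.
That gives (8)!/(5!·2!) = 168 arrangements.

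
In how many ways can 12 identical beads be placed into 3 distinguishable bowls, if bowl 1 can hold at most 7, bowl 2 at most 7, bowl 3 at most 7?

Without the upper bounds there are C(14,2) = 91 ways to split 12 among 3 bowls.
Subtract solutions that violate a single cap (substitute x_i' = x_i − (cap_i+1)): x_1 ≥ 8 gives C(6,2) = 15; x_2 ≥ 8 gives C(6,2) = 15; x_3 ≥ 8 gives C(6,2) = 15. Together 45.
No two caps can be exceeded simultaneously, so the pair terms are all 0.
By inclusion–exclusion the count is 91 − 45 + 0 = 46.

46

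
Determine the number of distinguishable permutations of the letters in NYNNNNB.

42

NYNNNNB has 7 letters with N appearing 5 times.
Dividing 7! = 5040 by 5! = 120 for the repeated letters gives 42.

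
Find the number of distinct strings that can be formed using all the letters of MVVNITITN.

Letter multiplicities in MVVNITITN: I×2, M×1, N×2, T×2, V×2.
The number of distinct arrangements is 9!/(2!·2!·2!·2!) = 362880/16 = 22680.

22680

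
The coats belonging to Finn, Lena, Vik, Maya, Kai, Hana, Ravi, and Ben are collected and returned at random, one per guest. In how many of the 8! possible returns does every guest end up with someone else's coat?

14833

Count assignments avoiding every fixed point. For any j of the 8 guests fixed to their own coat, the other 8−j can be arranged in (8−j)! ways.
By inclusion–exclusion this is Σ_{j=0}^{8} (−1)^j C(8,j)·(8−j)!.
Computing: 40320 − 40320 + 20160 − 6720 + 1680 − 336 + 56 − 8 + 1 = 14833.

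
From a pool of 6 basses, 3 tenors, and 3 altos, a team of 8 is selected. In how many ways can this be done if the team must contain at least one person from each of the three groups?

477

With no constraint there are C(12,8) = 495 possible selections.
Selections missing a whole group: no basses → C(6,8) = 0; no tenors → C(9,8) = 9; no altos → C(9,8) = 9.
Add back selections omitting two groups (i.e. drawn from a single group): C(6,8) + C(3,8) + C(3,8) = 0.
By inclusion–exclusion: 495 − 18 + 0 = 477.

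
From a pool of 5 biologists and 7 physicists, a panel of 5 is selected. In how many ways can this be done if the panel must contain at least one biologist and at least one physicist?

770

Unrestricted: C(12,5) = 792 ways to pick any 5 of the 12.
Subtract selections that omit an entire group: no biologists → C(7,5) = 21; no physicists → C(5,5) = 1.
Both groups omitted at once is impossible, so 792 − 22 = 770.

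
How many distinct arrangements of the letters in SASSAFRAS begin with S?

With the first slot taken by S, it remains to arrange the other 8 letters (ASSAFRAS).
Those 8 letters have A appearing 3 times and S appearing 3 times, giving (8)!/(3!·3!) = 1120.

1120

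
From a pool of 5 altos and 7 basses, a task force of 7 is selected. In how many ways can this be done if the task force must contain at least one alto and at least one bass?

With no constraint there are C(12,7) = 792 possible selections.
Subtract selections that omit an entire group: no altos → C(7,7) = 1; no basses → C(5,7) = 0.
Both groups omitted at once is impossible, so 792 − 1 = 791.

791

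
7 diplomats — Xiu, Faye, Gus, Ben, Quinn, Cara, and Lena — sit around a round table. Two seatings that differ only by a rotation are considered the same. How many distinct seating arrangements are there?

720

Fix one person's seat to break rotational symmetry; the remaining 6 people can be arranged in (6)! = 720 ways.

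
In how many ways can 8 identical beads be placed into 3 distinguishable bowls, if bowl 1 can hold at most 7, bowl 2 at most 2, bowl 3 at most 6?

20

Ignoring the caps, the number of non-negative solutions to x_1+…+x_3 = 8 is C(10,2) = 45.
Subtract solutions that violate a single cap (substitute x_i' = x_i − (cap_i+1)): x_1 ≥ 8 gives C(2,2) = 1; x_2 ≥ 3 gives C(7,2) = 21; x_3 ≥ 7 gives C(3,2) = 3. Together 25.
No two caps can be exceeded simultaneously, so the pair terms are all 0.
By inclusion–exclusion the count is 45 − 25 + 0 = 20.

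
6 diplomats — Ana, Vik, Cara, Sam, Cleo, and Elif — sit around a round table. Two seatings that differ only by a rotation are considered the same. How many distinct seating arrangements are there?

Seat Ana anywhere (absorbing the rotational symmetry), then permute the other 5: (5)! = 120.

120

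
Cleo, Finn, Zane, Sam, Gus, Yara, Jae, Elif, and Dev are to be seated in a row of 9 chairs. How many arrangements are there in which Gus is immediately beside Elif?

Place the 7 others and the Gus-Elif pair as 8 objects in a line; the pair has 2 internal arrangements.
So the count is 2·(8)! = 80640.

80640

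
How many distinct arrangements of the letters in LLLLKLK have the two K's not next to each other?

Total arrangements of LLLLKLK: 7!/(5!·2!) = 21.
If the two K's are adjacent, glue them into one block, leaving 6 items to arrange: (6)!/(5!) = 6 ways.
Subtracting, 21 − 6 = 15 arrangements keep the K's apart.

15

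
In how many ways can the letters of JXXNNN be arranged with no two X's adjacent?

40

There are 6!/(3!·2!) = 60 arrangements of JXXNNN in total.
Arrangements with the X's together: treat XX as one letter, giving (5)!/(3!) = 20.
Hence 60 − 20 = 40.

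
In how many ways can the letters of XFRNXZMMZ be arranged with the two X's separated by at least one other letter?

Total arrangements of XFRNXZMMZ: 9!/(2!·2!·2!) = 45360.
Arrangements with the X's together: treat XX as one letter, giving (8)!/(2!·2!) = 10080.
Hence 45360 − 10080 = 35280.

35280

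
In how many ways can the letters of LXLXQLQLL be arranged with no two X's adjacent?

Total arrangements of LXLXQLQLL: 9!/(5!·2!·2!) = 756.
Arrangements with the X's together: treat XX as one letter, giving (8)!/(5!·2!) = 168.
Subtracting, 756 − 168 = 588 arrangements keep the X's apart.

588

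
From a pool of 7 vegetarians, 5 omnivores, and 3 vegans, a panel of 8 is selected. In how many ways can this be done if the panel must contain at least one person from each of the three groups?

5894

Unrestricted: C(15,8) = 6435 ways to pick any 8 of the 15.
Subtract selections that omit an entire group: no vegetarians → C(8,8) = 1; no omnivores → C(10,8) = 45; no vegans → C(12,8) = 495.
Add back selections omitting two groups (i.e. drawn from a single group): C(7,8) + C(5,8) + C(3,8) = 0.
By inclusion–exclusion: 6435 − 541 + 0 = 5894.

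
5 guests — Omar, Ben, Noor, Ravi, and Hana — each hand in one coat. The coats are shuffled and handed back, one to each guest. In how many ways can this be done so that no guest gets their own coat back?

44

This is the derangement count D_5: permutations of 5 items with no fixed point.
By inclusion–exclusion this is Σ_{j=0}^{5} (−1)^j C(5,j)·(5−j)!.
Computing: 120 − 120 + 60 − 20 + 5 − 1 = 44.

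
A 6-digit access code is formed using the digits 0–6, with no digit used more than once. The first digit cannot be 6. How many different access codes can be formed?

The first digit has 7−1 = 6 choices (anything except 6).
The remaining 5 digits are filled from the other 6 symbols without repetition: 6 × 5 × 4 × 3 × 2 = 720.
Total: 6 × 720 = 4320.

4320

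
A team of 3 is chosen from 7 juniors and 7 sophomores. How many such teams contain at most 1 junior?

Split by how many juniors are chosen (0 through 1).
Sum: C(7,0)·C(7,3) + C(7,1)·C(7,2) = 35 + 147 = 182.

182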